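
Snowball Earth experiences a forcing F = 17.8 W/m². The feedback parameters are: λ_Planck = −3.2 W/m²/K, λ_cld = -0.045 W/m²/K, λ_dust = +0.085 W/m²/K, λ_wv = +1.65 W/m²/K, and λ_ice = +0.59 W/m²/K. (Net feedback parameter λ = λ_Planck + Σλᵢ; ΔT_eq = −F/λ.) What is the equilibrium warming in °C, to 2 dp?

19.35 °C

Net feedback parameter λ = (−3.2) + (-0.045) + (+0.085) + (+1.65) + (+0.59) = -0.92 W/m²/K.
ΔT = −F/λ = −17.8/(-0.92) = 19.35 °C.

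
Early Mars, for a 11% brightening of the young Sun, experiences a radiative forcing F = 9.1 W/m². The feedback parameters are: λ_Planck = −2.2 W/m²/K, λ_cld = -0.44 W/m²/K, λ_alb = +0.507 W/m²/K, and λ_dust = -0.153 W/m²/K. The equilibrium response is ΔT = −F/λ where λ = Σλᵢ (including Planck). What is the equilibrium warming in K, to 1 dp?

Net feedback parameter λ = (−2.2) + (-0.44) + (+0.507) + (-0.153) = -2.286 W/m²/K.
ΔT = −F/λ = −9.1/(-2.286) = 4.0 K.

4.0 K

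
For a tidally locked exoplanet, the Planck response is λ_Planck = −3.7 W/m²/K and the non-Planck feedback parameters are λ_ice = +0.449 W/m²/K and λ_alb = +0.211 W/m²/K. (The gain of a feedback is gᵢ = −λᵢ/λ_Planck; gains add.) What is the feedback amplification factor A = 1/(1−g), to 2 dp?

1.22

Convert to gains: g_ice = 0.449/3.7 = 0.1214; g_alb = 0.211/3.7 = 0.05703.
Total gain g = 0.17843.
A = 1/(1 − 0.17843) = 1.22.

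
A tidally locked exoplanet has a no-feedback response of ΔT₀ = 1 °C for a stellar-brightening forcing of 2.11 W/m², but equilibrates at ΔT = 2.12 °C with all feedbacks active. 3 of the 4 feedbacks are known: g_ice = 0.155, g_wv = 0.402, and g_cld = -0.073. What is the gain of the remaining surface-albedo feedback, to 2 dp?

0.04

Amplification A = ΔT/ΔT₀ = 2.12/1 = 2.12.
Total gain g = 1 − 1/A = 1 − 1/2.12 = 0.5283.
Known gains sum to 0.155 + 0.402 − 0.073 = 0.484.
g_alb = 0.5283 − 0.484 = 0.04.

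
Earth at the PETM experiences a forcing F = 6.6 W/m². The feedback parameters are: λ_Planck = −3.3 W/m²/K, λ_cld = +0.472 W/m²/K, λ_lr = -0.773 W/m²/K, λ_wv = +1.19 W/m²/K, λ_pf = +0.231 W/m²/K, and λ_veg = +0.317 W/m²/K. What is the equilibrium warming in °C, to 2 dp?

3.54 °C

Net feedback parameter λ = (−3.3) + (+0.472) + (-0.773) + (+1.19) + (+0.231) + (+0.317) = -1.863 W/m²/K.
ΔT = −F/λ = −6.6/(-1.863) = 3.54 °C.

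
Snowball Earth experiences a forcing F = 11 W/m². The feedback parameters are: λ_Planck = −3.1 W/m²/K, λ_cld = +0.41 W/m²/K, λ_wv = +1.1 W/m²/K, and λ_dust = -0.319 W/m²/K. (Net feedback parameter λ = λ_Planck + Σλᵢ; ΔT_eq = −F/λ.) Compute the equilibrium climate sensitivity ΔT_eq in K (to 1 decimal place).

5.8 K

Net feedback parameter λ = (−3.1) + (+0.41) + (+1.1) + (-0.319) = -1.909 W/m²/K.
ΔT = −F/λ = −11/(-1.909) = 5.8 K.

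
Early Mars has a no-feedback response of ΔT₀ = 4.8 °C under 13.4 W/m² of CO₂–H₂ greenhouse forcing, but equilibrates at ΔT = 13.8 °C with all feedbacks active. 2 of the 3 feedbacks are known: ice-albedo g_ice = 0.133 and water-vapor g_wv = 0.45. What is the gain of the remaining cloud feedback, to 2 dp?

0.07

Amplification A = ΔT/ΔT₀ = 13.8/4.8 = 2.875.
Total gain g = 1 − 1/A = 1 − 1/2.875 = 0.6522.
Known gains sum to 0.133 + 0.45 = 0.583.
g_cld = 0.6522 − 0.583 = 0.07.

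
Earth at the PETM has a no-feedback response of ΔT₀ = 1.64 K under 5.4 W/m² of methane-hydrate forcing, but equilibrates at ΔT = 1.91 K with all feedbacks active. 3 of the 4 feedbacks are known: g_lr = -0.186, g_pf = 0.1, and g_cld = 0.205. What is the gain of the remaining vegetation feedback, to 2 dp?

Amplification A = ΔT/ΔT₀ = 1.91/1.64 = 1.165.
Total gain g = 1 − 1/A = 1 − 1/1.165 = 0.1416.
Known gains sum to -0.186 + 0.1 + 0.205 = 0.119.
g_veg = 0.1416 − 0.119 = 0.02.

0.02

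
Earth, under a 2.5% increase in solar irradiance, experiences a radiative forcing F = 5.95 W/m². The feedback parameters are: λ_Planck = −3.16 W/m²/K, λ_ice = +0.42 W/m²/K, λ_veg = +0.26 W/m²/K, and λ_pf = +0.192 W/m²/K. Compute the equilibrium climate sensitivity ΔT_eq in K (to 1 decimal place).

Net feedback parameter λ = (−3.16) + (+0.42) + (+0.26) + (+0.192) = -2.288 W/m²/K.
ΔT = −F/λ = −5.95/(-2.288) = 2.6 K.

2.6 K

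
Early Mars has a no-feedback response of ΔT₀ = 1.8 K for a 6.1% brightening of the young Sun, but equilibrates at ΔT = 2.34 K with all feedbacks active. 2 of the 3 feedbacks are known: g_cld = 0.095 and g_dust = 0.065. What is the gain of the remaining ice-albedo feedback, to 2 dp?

Amplification A = ΔT/ΔT₀ = 2.34/1.8 = 1.3.
Total gain g = 1 − 1/A = 1 − 1/1.3 = 0.2308.
Known gains sum to 0.095 + 0.065 = 0.16.
g_ice = 0.2308 − 0.16 = 0.07.

0.07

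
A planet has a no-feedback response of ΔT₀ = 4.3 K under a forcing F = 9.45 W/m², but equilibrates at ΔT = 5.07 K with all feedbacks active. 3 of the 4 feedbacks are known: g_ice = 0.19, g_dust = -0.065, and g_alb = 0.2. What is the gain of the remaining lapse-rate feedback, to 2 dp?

Amplification A = ΔT/ΔT₀ = 5.07/4.3 = 1.179.
Total gain g = 1 − 1/A = 1 − 1/1.179 = 0.1518.
Known gains sum to 0.19 − 0.065 + 0.2 = 0.325.
g_lr = 0.1518 − 0.325 = -0.17.

-0.17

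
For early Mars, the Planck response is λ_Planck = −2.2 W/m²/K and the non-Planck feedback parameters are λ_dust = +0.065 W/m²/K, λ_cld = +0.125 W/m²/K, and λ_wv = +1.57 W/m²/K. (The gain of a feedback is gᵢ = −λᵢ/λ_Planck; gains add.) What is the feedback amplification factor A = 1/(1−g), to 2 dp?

Convert to gains: g_dust = 0.065/2.2 = 0.02955; g_cld = 0.125/2.2 = 0.05682; g_wv = 1.57/2.2 = 0.7136.
Total gain g = 0.79997.
A = 1/(1 − 0.79997) = 5.00.

5.00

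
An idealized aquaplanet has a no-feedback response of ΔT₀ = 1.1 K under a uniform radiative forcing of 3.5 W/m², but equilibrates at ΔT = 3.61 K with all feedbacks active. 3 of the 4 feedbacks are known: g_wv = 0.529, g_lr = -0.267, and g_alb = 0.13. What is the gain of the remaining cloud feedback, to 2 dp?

Amplification A = ΔT/ΔT₀ = 3.61/1.1 = 3.282.
Total gain g = 1 − 1/A = 1 − 1/3.282 = 0.6953.
Known gains sum to 0.529 − 0.267 + 0.13 = 0.392.
g_cld = 0.6953 − 0.392 = 0.30.

0.30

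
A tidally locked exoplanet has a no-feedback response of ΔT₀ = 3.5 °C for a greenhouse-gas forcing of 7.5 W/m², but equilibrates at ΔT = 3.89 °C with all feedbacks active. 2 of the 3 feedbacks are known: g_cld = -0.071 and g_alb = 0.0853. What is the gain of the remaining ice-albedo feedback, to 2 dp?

Amplification A = ΔT/ΔT₀ = 3.89/3.5 = 1.111.
Total gain g = 1 − 1/A = 1 − 1/1.111 = 0.09991.
Known gains sum to -0.071 + 0.0853 = 0.0143.
g_ice = 0.09991 − 0.0143 = 0.09.

0.09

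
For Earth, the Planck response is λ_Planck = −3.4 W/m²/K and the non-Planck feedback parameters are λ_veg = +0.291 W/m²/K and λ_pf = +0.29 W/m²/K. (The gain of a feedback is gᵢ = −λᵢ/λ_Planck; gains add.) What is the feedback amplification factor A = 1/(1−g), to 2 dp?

1.21

Convert to gains: g_veg = 0.291/3.4 = 0.08559; g_pf = 0.29/3.4 = 0.08529.
Total gain g = 0.17088.
A = 1/(1 − 0.17088) = 1.21.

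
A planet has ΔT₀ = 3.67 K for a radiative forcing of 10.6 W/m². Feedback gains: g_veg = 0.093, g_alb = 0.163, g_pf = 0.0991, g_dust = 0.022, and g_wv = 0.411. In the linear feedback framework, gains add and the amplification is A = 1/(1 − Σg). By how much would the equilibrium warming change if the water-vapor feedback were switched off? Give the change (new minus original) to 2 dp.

Original: g = 0.7881, ΔT = 3.67/(1−0.7881) = 17.3195 K.
Without water-vapor: g' = 0.3771, ΔT' = 3.67/(1−0.3771) = 5.8918 K.
Change = 5.8918 − 17.3195 = -11.43 K.

-11.43 K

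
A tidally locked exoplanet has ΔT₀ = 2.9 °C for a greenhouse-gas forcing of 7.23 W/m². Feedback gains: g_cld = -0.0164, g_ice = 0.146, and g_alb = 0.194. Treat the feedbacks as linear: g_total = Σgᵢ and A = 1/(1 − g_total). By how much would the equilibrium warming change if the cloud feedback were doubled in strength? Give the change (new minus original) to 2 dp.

-0.10 °C

Original: g = 0.3236, ΔT = 2.9/(1−0.3236) = 4.2874 °C.
With doubled cloud: g' = 0.3072, ΔT' = 2.9/(1−0.3072) = 4.1859 °C.
Change = 4.1859 − 4.2874 = -0.10 °C.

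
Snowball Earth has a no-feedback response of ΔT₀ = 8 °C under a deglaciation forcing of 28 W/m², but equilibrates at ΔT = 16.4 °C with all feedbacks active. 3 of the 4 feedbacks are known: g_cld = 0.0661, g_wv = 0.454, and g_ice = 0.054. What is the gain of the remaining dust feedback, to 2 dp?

-0.06

Amplification A = ΔT/ΔT₀ = 16.4/8 = 2.05.
Total gain g = 1 − 1/A = 1 − 1/2.05 = 0.5122.
Known gains sum to 0.0661 + 0.454 + 0.054 = 0.5741.
g_dust = 0.5122 − 0.5741 = -0.06.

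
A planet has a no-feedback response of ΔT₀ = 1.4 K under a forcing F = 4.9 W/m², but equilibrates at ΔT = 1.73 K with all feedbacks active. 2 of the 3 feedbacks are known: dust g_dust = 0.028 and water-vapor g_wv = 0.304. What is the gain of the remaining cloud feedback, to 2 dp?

-0.14

Amplification A = ΔT/ΔT₀ = 1.73/1.4 = 1.236.
Total gain g = 1 − 1/A = 1 − 1/1.236 = 0.1909.
Known gains sum to 0.028 + 0.304 = 0.332.
g_cld = 0.1909 − 0.332 = -0.14.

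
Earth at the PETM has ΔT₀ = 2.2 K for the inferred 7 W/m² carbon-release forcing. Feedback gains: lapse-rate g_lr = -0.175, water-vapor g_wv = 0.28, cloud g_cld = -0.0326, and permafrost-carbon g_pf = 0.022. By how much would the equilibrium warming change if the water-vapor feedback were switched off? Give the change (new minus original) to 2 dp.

Original: g = 0.0944, ΔT = 2.2/(1−0.0944) = 2.4293 K.
Without water-vapor: g' = -0.1856, ΔT' = 2.2/(1+0.1856) = 1.8556 K.
Change = 1.8556 − 2.4293 = -0.57 K.

-0.57 K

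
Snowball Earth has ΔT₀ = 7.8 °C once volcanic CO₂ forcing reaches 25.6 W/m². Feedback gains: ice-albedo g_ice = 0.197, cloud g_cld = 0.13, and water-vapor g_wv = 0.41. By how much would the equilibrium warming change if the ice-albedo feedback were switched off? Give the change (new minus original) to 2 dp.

-12.70 °C

Original: g = 0.737, ΔT = 7.8/(1−0.737) = 29.6578 °C.
Without ice-albedo: g' = 0.54, ΔT' = 7.8/(1−0.54) = 16.9565 °C.
Change = 16.9565 − 29.6578 = -12.70 °C.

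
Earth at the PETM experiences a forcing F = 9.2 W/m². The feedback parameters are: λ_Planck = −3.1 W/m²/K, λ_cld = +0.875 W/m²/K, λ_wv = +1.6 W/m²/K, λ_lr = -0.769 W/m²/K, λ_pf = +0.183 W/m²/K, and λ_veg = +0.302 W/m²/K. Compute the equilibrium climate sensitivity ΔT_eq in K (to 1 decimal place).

Net feedback parameter λ = (−3.1) + (+0.875) + (+1.6) + (-0.769) + (+0.183) + (+0.302) = -0.909 W/m²/K.
ΔT = −F/λ = −9.2/(-0.909) = 10.1 K.

10.1 K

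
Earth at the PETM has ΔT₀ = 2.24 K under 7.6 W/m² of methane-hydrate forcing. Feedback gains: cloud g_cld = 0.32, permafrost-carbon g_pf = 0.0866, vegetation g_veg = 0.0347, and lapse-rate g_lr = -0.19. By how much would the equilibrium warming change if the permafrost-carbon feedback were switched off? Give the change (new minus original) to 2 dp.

-0.31 K

Original: g = 0.2513, ΔT = 2.24/(1−0.2513) = 2.9919 K.
Without permafrost-carbon: g' = 0.1647, ΔT' = 2.24/(1−0.1647) = 2.6817 K.
Change = 2.6817 − 2.9919 = -0.31 K.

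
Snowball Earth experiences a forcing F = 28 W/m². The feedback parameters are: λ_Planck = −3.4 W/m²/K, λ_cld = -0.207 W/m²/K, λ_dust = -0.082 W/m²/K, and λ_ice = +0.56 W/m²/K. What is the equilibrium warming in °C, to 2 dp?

8.95 °C

Net feedback parameter λ = (−3.4) + (-0.207) + (-0.082) + (+0.56) = -3.129 W/m²/K.
ΔT = −F/λ = −28/(-3.129) = 8.95 °C.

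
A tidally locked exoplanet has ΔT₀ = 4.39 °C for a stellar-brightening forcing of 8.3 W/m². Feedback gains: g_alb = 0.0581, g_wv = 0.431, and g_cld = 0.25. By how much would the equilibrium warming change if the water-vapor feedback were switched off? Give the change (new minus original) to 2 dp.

Original: g = 0.7391, ΔT = 4.39/(1−0.7391) = 16.8264 °C.
Without water-vapor: g' = 0.3081, ΔT' = 4.39/(1−0.3081) = 6.3448 °C.
Change = 6.3448 − 16.8264 = -10.48 °C.

-10.48 °C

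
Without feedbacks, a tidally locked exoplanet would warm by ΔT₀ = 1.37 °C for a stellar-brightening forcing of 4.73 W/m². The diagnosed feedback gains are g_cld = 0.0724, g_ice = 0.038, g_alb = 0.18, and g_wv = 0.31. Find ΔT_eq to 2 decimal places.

3.43 °C

Total gain g = 0.0724 + 0.038 + 0.18 + 0.31 = 0.6004.
Amplification A = 1/(1 − 0.6004) = 2.503.
ΔT = 1.37 × 2.503 = 3.43 °C.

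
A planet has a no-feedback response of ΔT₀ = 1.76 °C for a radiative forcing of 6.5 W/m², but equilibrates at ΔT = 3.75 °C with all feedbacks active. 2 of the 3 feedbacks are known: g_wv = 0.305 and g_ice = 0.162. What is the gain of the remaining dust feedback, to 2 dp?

0.06

Amplification A = ΔT/ΔT₀ = 3.75/1.76 = 2.131.
Total gain g = 1 − 1/A = 1 − 1/2.131 = 0.5307.
Known gains sum to 0.305 + 0.162 = 0.467.
g_dust = 0.5307 − 0.467 = 0.06.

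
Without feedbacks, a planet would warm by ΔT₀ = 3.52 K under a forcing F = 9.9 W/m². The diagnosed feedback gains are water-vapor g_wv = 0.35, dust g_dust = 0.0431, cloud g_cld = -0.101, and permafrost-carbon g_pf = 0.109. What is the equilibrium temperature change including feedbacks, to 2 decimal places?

Total gain g = 0.35 + 0.0431 − 0.101 + 0.109 = 0.4011.
Amplification A = 1/(1 − 0.4011) = 1.67.
ΔT = 3.52 × 1.67 = 5.88 K.

5.88 K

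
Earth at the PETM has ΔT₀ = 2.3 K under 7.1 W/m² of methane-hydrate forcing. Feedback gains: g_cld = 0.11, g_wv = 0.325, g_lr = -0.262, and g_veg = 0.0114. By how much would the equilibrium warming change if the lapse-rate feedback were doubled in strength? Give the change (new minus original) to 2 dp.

-0.69 K

Original: g = 0.1844, ΔT = 2.3/(1−0.1844) = 2.8200 K.
With doubled lapse-rate: g' = -0.0776, ΔT' = 2.3/(1+0.0776) = 2.1344 K.
Change = 2.1344 − 2.8200 = -0.69 K.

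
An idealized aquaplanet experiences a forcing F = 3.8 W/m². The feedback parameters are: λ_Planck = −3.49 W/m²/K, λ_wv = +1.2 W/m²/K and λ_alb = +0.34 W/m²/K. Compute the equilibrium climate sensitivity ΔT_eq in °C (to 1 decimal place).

1.9 °C

Net feedback parameter λ = (−3.49) + (+1.2) + (+0.34) = -1.95 W/m²/K.
ΔT = −F/λ = −3.8/(-1.95) = 1.9 °C.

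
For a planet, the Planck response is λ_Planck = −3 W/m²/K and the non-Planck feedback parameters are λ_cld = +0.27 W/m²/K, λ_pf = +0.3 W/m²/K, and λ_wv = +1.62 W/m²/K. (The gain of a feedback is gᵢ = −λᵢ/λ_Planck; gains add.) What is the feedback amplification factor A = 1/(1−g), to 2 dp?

3.70

Convert to gains: g_cld = 0.27/3 = 0.09; g_pf = 0.3/3 = 0.1; g_wv = 1.62/3 = 0.54.
Total gain g = 0.73.
A = 1/(1 − 0.73) = 3.70.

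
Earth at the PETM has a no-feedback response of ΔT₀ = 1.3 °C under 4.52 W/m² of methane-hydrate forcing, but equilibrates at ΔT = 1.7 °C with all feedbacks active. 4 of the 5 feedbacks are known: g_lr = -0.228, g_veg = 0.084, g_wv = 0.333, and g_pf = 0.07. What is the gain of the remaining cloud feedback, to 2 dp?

Amplification A = ΔT/ΔT₀ = 1.7/1.3 = 1.308.
Total gain g = 1 − 1/A = 1 − 1/1.308 = 0.2355.
Known gains sum to -0.228 + 0.084 + 0.333 + 0.07 = 0.259.
g_cld = 0.2355 − 0.259 = -0.02.

-0.02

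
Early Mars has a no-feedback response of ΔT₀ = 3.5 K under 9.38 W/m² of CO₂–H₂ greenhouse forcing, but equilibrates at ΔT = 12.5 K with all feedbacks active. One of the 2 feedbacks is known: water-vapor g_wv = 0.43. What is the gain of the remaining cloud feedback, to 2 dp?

Amplification A = ΔT/ΔT₀ = 12.5/3.5 = 3.571.
Total gain g = 1 − 1/A = 1 − 1/3.571 = 0.72.
The known gain is 0.43.
g_cld = 0.72 − 0.43 = 0.29.

0.29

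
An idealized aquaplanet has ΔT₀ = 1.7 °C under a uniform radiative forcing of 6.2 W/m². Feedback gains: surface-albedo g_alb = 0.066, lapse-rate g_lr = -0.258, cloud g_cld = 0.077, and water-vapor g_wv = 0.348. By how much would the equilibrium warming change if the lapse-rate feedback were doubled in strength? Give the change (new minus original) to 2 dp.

-0.56 °C

Original: g = 0.233, ΔT = 1.7/(1−0.233) = 2.2164 °C.
With doubled lapse-rate: g' = -0.025, ΔT' = 1.7/(1+0.025) = 1.6585 °C.
Change = 1.6585 − 2.2164 = -0.56 °C.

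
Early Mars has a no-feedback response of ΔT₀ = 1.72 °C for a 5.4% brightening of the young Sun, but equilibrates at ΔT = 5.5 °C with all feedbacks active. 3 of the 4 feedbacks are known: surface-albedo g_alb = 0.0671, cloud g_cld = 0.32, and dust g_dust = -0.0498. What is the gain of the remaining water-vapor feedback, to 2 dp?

Amplification A = ΔT/ΔT₀ = 5.5/1.72 = 3.198.
Total gain g = 1 − 1/A = 1 − 1/3.198 = 0.6873.
Known gains sum to 0.0671 + 0.32 − 0.0498 = 0.3373.
g_wv = 0.6873 − 0.3373 = 0.35.

0.35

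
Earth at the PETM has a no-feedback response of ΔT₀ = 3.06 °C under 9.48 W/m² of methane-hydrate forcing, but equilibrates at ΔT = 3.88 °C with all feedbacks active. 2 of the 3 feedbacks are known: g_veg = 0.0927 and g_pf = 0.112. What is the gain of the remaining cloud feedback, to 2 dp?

0.01

Amplification A = ΔT/ΔT₀ = 3.88/3.06 = 1.268.
Total gain g = 1 − 1/A = 1 − 1/1.268 = 0.2114.
Known gains sum to 0.0927 + 0.112 = 0.2047.
g_cld = 0.2114 − 0.2047 = 0.01.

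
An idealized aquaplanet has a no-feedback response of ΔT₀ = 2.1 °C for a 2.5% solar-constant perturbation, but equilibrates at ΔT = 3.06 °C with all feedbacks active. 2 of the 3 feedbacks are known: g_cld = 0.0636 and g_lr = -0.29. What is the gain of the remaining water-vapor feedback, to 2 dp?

Amplification A = ΔT/ΔT₀ = 3.06/2.1 = 1.457.
Total gain g = 1 − 1/A = 1 − 1/1.457 = 0.3137.
Known gains sum to 0.0636 − 0.29 = -0.2264.
g_wv = 0.3137 + 0.2264 = 0.54.

0.54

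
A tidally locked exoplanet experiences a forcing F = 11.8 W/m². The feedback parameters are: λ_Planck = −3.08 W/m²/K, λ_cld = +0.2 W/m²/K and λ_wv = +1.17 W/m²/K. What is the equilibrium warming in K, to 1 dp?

6.9 K

Net feedback parameter λ = (−3.08) + (+0.2) + (+1.17) = -1.71 W/m²/K.
ΔT = −F/λ = −11.8/(-1.71) = 6.9 K.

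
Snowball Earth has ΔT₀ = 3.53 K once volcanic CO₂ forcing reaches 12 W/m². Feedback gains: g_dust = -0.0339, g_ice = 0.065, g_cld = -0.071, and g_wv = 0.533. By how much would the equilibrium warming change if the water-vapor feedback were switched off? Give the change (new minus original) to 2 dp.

-3.57 K

Original: g = 0.4931, ΔT = 3.53/(1−0.4931) = 6.9639 K.
Without water-vapor: g' = -0.0399, ΔT' = 3.53/(1+0.0399) = 3.3946 K.
Change = 3.3946 − 6.9639 = -3.57 K.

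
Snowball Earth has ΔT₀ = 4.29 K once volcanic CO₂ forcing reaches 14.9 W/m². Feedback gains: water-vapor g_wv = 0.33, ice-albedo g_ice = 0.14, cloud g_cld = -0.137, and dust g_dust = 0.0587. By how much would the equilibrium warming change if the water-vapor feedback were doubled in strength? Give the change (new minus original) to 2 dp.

Original: g = 0.3917, ΔT = 4.29/(1−0.3917) = 7.0524 K.
With doubled water-vapor: g' = 0.7217, ΔT' = 4.29/(1−0.7217) = 15.4150 K.
Change = 15.4150 − 7.0524 = 8.36 K.

8.36 K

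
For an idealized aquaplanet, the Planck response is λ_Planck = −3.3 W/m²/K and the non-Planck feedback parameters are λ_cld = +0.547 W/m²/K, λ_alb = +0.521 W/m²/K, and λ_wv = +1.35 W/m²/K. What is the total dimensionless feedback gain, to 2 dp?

0.73

Convert to gains: g_cld = 0.547/3.3 = 0.1658; g_alb = 0.521/3.3 = 0.1579; g_wv = 1.35/3.3 = 0.4091.
Total gain g = 0.7328.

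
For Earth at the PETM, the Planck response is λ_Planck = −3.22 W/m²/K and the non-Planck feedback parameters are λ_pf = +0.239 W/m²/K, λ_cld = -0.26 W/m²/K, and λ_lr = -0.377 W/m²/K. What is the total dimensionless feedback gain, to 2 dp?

Convert to gains: g_pf = 0.239/3.22 = 0.07422; g_cld = -0.26/3.22 = -0.08075; g_lr = -0.377/3.22 = -0.1171.
Total gain g = -0.12363.

-0.12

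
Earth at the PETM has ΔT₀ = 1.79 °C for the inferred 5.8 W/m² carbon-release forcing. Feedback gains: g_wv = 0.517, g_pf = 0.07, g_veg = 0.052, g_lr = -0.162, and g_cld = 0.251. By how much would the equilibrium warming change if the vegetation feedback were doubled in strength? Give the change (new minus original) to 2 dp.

Original: g = 0.728, ΔT = 1.79/(1−0.728) = 6.5809 °C.
With doubled vegetation: g' = 0.78, ΔT' = 1.79/(1−0.78) = 8.1364 °C.
Change = 8.1364 − 6.5809 = 1.56 °C.

1.56 °C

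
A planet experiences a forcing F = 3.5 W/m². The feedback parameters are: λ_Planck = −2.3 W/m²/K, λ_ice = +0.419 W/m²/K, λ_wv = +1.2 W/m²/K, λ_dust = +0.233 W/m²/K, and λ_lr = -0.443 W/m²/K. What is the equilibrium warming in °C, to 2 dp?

3.93 °C

Net feedback parameter λ = (−2.3) + (+0.419) + (+1.2) + (+0.233) + (-0.443) = -0.891 W/m²/K.
ΔT = −F/λ = −3.5/(-0.891) = 3.93 °C.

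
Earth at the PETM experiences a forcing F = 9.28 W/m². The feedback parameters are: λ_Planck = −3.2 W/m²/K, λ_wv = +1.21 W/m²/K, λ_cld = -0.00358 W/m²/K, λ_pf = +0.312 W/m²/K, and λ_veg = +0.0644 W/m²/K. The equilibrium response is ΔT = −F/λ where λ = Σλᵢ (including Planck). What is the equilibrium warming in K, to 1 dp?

5.7 K

Net feedback parameter λ = (−3.2) + (+1.21) + (-0.00358) + (+0.312) + (+0.0644) = -1.61718 W/m²/K.
ΔT = −F/λ = −9.28/(-1.61718) = 5.7 K.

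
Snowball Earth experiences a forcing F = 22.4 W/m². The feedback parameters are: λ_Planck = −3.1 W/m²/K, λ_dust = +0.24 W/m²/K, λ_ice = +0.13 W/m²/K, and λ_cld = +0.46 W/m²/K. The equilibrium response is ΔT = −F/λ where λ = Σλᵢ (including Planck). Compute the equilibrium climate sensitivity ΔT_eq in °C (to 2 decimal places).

Net feedback parameter λ = (−3.1) + (+0.24) + (+0.13) + (+0.46) = -2.27 W/m²/K.
ΔT = −F/λ = −22.4/(-2.27) = 9.87 °C.

9.87 °C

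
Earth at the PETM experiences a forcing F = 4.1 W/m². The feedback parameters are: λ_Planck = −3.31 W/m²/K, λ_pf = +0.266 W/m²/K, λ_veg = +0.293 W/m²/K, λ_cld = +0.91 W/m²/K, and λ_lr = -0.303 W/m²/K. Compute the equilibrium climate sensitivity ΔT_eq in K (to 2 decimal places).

Net feedback parameter λ = (−3.31) + (+0.266) + (+0.293) + (+0.91) + (-0.303) = -2.144 W/m²/K.
ΔT = −F/λ = −4.1/(-2.144) = 1.91 K.

1.91 K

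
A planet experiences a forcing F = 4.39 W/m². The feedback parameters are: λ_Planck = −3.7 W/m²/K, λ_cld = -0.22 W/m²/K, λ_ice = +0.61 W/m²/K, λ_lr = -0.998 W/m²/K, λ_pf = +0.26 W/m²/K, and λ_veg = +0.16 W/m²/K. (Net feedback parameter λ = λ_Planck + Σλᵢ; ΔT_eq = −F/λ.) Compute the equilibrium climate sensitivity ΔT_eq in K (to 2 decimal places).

1.13 K

Net feedback parameter λ = (−3.7) + (-0.22) + (+0.61) + (-0.998) + (+0.26) + (+0.16) = -3.888 W/m²/K.
ΔT = −F/λ = −4.39/(-3.888) = 1.13 K.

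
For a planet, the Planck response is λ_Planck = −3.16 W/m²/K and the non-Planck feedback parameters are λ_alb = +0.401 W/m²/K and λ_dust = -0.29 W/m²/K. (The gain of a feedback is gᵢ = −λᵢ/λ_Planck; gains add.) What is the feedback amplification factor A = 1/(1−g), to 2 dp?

1.04

Convert to gains: g_alb = 0.401/3.16 = 0.1269; g_dust = -0.29/3.16 = -0.09177.
Total gain g = 0.03513.
A = 1/(1 − 0.03513) = 1.04.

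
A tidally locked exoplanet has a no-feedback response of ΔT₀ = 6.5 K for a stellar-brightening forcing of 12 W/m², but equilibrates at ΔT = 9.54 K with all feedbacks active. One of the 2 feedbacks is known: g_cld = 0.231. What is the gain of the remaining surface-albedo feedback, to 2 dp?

Amplification A = ΔT/ΔT₀ = 9.54/6.5 = 1.468.
Total gain g = 1 − 1/A = 1 − 1/1.468 = 0.3188.
The known gain is 0.231.
g_alb = 0.3188 − 0.231 = 0.09.

0.09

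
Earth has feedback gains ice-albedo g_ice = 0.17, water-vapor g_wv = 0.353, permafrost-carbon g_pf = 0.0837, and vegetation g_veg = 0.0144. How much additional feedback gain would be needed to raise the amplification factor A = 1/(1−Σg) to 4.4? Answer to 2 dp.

0.15

Current total gain = 0.6211.
Target gain for A = 4.4: g* = 1 − 1/4.4 = 0.7727.
Additional gain needed = 0.7727 − 0.6211 = 0.15.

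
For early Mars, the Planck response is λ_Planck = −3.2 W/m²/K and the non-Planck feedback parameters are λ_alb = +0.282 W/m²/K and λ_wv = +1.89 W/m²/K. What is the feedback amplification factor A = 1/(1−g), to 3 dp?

3.113

Convert to gains: g_alb = 0.282/3.2 = 0.08812; g_wv = 1.89/3.2 = 0.5906.
Total gain g = 0.67872.
A = 1/(1 − 0.67872) = 3.113.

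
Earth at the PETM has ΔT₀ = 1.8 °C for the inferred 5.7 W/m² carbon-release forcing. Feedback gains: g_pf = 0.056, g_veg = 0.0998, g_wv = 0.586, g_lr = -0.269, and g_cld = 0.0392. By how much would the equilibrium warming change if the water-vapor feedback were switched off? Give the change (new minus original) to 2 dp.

Original: g = 0.512, ΔT = 1.8/(1−0.512) = 3.6885 °C.
Without water-vapor: g' = -0.074, ΔT' = 1.8/(1+0.074) = 1.6760 °C.
Change = 1.6760 − 3.6885 = -2.01 °C.

-2.01 °C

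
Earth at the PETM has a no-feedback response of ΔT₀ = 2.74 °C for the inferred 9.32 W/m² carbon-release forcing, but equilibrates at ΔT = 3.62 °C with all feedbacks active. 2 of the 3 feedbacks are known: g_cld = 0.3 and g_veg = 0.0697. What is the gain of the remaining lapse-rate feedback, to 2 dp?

Amplification A = ΔT/ΔT₀ = 3.62/2.74 = 1.321.
Total gain g = 1 − 1/A = 1 − 1/1.321 = 0.243.
Known gains sum to 0.3 + 0.0697 = 0.3697.
g_lr = 0.243 − 0.3697 = -0.13.

-0.13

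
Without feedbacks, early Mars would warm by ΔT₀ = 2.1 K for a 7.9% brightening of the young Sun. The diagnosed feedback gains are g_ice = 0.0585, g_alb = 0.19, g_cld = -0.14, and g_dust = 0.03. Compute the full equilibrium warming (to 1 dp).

2.4 K

Total gain g = 0.0585 + 0.19 − 0.14 + 0.03 = 0.1385.
Amplification A = 1/(1 − 0.1385) = 1.161.
ΔT = 2.1 × 1.161 = 2.4 K.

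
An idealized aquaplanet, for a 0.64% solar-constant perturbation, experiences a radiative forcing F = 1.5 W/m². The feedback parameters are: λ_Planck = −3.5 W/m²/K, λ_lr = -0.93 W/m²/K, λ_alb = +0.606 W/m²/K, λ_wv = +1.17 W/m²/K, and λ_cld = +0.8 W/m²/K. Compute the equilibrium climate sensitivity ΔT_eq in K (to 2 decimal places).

0.81 K

Net feedback parameter λ = (−3.5) + (-0.93) + (+0.606) + (+1.17) + (+0.8) = -1.854 W/m²/K.
ΔT = −F/λ = −1.5/(-1.854) = 0.81 K.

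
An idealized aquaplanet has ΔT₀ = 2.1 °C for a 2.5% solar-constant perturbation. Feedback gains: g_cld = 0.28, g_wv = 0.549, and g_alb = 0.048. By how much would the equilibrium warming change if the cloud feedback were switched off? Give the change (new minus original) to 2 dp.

-11.86 °C

Original: g = 0.877, ΔT = 2.1/(1−0.877) = 17.0732 °C.
Without cloud: g' = 0.597, ΔT' = 2.1/(1−0.597) = 5.2109 °C.
Change = 5.2109 − 17.0732 = -11.86 °C.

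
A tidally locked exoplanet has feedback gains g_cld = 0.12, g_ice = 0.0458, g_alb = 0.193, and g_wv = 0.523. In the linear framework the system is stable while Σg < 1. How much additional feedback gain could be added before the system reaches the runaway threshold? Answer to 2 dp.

0.12

Current total gain = 0.12 + 0.0458 + 0.193 + 0.523 = 0.8818.
Margin to runaway = 1 − 0.8818 = 0.12.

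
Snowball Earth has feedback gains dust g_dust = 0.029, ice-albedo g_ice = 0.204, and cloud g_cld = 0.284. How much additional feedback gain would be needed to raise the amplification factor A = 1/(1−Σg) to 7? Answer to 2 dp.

0.34

Current total gain = 0.517.
Target gain for A = 7: g* = 1 − 1/7 = 0.8571.
Additional gain needed = 0.8571 − 0.517 = 0.34.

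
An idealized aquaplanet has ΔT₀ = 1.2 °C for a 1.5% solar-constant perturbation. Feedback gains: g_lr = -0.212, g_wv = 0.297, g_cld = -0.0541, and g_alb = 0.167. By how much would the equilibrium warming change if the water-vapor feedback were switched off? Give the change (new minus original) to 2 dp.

Original: g = 0.1979, ΔT = 1.2/(1−0.1979) = 1.4961 °C.
Without water-vapor: g' = -0.0991, ΔT' = 1.2/(1+0.0991) = 1.0918 °C.
Change = 1.0918 − 1.4961 = -0.40 °C.

-0.40 °C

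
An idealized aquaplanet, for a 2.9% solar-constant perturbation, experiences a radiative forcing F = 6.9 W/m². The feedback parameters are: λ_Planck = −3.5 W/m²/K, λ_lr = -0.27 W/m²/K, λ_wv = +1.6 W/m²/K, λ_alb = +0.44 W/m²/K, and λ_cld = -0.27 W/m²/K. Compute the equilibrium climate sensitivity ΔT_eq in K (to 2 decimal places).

3.45 K

Net feedback parameter λ = (−3.5) + (-0.27) + (+1.6) + (+0.44) + (-0.27) = -2 W/m²/K.
ΔT = −F/λ = −6.9/(-2) = 3.45 K.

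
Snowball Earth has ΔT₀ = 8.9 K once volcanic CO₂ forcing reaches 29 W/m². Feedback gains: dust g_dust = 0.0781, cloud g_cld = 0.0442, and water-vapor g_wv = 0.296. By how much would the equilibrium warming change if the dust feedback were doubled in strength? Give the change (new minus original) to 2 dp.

Original: g = 0.4183, ΔT = 8.9/(1−0.4183) = 15.3000 K.
With doubled dust: g' = 0.4964, ΔT' = 8.9/(1−0.4964) = 17.6728 K.
Change = 17.6728 − 15.3000 = 2.37 K.

2.37 K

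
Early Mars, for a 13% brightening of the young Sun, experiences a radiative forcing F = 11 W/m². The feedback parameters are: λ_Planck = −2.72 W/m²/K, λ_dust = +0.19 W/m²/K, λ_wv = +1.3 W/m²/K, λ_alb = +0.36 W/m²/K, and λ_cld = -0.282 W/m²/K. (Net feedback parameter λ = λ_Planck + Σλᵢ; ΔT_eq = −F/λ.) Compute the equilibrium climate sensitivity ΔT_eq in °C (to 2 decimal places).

Net feedback parameter λ = (−2.72) + (+0.19) + (+1.3) + (+0.36) + (-0.282) = -1.152 W/m²/K.
ΔT = −F/λ = −11/(-1.152) = 9.55 °C.

9.55 °C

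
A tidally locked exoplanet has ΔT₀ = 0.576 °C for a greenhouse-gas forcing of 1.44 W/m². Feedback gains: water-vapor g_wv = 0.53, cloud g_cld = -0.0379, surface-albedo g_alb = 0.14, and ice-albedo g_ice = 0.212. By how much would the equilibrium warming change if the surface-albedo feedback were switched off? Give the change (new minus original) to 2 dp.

-1.75 °C

Original: g = 0.8441, ΔT = 0.576/(1−0.8441) = 3.6947 °C.
Without surface-albedo: g' = 0.7041, ΔT' = 0.576/(1−0.7041) = 1.9466 °C.
Change = 1.9466 − 3.6947 = -1.75 °C.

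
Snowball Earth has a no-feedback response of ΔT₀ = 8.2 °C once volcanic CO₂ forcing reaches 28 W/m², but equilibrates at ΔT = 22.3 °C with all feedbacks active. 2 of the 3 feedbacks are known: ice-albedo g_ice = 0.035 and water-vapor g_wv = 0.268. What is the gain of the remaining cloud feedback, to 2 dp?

0.33

Amplification A = ΔT/ΔT₀ = 22.3/8.2 = 2.72.
Total gain g = 1 − 1/A = 1 − 1/2.72 = 0.6324.
Known gains sum to 0.035 + 0.268 = 0.303.
g_cld = 0.6324 − 0.303 = 0.33.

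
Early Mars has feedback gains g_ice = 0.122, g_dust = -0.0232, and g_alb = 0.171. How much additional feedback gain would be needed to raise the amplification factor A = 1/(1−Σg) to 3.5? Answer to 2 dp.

Current total gain = 0.2698.
Target gain for A = 3.5: g* = 1 − 1/3.5 = 0.7143.
Additional gain needed = 0.7143 − 0.2698 = 0.44.

0.44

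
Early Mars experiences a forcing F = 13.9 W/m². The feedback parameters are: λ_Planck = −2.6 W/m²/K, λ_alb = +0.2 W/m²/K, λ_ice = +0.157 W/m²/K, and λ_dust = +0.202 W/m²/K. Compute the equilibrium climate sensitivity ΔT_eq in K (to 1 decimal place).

6.8 K

Net feedback parameter λ = (−2.6) + (+0.2) + (+0.157) + (+0.202) = -2.041 W/m²/K.
ΔT = −F/λ = −13.9/(-2.041) = 6.8 K.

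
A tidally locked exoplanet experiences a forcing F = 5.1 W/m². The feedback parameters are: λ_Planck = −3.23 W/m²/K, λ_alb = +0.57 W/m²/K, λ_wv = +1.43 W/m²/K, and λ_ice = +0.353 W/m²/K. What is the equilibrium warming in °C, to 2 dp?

5.82 °C

Net feedback parameter λ = (−3.23) + (+0.57) + (+1.43) + (+0.353) = -0.877 W/m²/K.
ΔT = −F/λ = −5.1/(-0.877) = 5.82 °C.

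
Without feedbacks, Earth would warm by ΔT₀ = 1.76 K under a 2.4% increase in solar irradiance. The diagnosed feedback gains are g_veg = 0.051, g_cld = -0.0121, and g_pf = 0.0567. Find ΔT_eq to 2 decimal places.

Total gain g = 0.051 − 0.0121 + 0.0567 = 0.0956.
Amplification A = 1/(1 − 0.0956) = 1.106.
ΔT = 1.76 × 1.106 = 1.95 K.

1.95 K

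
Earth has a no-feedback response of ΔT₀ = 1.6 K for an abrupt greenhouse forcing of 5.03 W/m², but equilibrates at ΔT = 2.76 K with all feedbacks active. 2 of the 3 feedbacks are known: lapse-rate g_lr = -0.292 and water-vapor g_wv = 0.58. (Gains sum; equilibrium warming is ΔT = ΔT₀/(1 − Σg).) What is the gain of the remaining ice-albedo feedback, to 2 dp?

0.13

Amplification A = ΔT/ΔT₀ = 2.76/1.6 = 1.725.
Total gain g = 1 − 1/A = 1 − 1/1.725 = 0.4203.
Known gains sum to -0.292 + 0.58 = 0.288.
g_ice = 0.4203 − 0.288 = 0.13.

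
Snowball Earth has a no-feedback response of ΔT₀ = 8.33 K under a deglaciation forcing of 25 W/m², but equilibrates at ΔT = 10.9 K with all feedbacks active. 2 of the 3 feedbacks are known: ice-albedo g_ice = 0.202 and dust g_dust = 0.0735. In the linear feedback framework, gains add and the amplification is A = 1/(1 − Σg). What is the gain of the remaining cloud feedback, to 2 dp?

-0.04

Amplification A = ΔT/ΔT₀ = 10.9/8.33 = 1.309.
Total gain g = 1 − 1/A = 1 − 1/1.309 = 0.2361.
Known gains sum to 0.202 + 0.0735 = 0.2755.
g_cld = 0.2361 − 0.2755 = -0.04.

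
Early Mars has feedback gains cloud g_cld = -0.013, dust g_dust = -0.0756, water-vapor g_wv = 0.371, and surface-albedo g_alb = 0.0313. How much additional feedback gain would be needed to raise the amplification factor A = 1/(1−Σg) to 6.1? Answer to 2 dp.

0.52

Current total gain = 0.3137.
Target gain for A = 6.1: g* = 1 − 1/6.1 = 0.8361.
Additional gain needed = 0.8361 − 0.3137 = 0.52.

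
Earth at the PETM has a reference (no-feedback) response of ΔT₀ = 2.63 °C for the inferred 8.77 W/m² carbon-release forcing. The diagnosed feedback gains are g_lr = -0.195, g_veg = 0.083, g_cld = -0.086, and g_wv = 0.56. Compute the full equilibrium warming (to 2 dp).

Total gain g = -0.195 + 0.083 − 0.086 + 0.56 = 0.362.
Amplification A = 1/(1 − 0.362) = 1.567.
ΔT = 2.63 × 1.567 = 4.12 °C.

4.12 °C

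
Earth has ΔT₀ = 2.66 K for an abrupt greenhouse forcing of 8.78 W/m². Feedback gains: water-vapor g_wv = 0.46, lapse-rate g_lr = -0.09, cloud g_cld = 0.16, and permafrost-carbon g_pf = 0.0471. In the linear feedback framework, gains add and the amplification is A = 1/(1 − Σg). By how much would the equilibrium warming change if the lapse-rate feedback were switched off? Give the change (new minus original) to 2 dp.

Original: g = 0.5771, ΔT = 2.66/(1−0.5771) = 6.2899 K.
Without lapse-rate: g' = 0.6671, ΔT' = 2.66/(1−0.6671) = 7.9904 K.
Change = 7.9904 − 6.2899 = 1.70 K.

1.70 K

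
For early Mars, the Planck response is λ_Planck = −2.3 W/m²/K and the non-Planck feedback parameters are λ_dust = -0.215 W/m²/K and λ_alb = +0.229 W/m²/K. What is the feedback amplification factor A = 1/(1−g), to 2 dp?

Convert to gains: g_dust = -0.215/2.3 = -0.09348; g_alb = 0.229/2.3 = 0.09957.
Total gain g = 0.00609.
A = 1/(1 − 0.00609) = 1.01.

1.01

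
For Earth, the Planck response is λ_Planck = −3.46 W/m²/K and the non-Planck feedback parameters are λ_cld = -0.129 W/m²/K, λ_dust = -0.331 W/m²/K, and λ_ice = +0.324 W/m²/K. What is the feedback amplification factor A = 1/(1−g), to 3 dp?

Convert to gains: g_cld = -0.129/3.46 = -0.03728; g_dust = -0.331/3.46 = -0.09566; g_ice = 0.324/3.46 = 0.09364.
Total gain g = -0.0393.
A = 1/(1 + 0.0393) = 0.962.

0.962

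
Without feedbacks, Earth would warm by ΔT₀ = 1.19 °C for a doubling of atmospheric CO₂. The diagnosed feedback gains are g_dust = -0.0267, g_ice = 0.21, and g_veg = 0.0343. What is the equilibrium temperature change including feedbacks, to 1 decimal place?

1.5 °C

Total gain g = -0.0267 + 0.21 + 0.0343 = 0.2176.
Amplification A = 1/(1 − 0.2176) = 1.278.
ΔT = 1.19 × 1.278 = 1.5 °C.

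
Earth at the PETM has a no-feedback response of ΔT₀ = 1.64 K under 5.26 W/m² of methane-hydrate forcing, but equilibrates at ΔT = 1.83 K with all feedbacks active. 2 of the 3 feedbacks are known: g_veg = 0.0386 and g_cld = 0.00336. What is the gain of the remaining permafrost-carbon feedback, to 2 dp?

0.06

Amplification A = ΔT/ΔT₀ = 1.83/1.64 = 1.116.
Total gain g = 1 − 1/A = 1 − 1/1.116 = 0.1039.
Known gains sum to 0.0386 + 0.00336 = 0.04196.
g_pf = 0.1039 − 0.04196 = 0.06.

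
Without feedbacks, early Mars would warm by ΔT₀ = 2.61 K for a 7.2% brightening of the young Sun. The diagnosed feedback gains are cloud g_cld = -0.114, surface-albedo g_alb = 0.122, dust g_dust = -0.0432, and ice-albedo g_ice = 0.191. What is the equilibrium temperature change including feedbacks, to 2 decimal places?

3.09 K

Total gain g = -0.114 + 0.122 − 0.0432 + 0.191 = 0.1558.
Amplification A = 1/(1 − 0.1558) = 1.185.
ΔT = 2.61 × 1.185 = 3.09 K.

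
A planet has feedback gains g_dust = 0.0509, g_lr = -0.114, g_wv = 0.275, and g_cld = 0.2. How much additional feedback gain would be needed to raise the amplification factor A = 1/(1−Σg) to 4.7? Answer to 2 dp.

0.38

Current total gain = 0.4119.
Target gain for A = 4.7: g* = 1 − 1/4.7 = 0.7872.
Additional gain needed = 0.7872 − 0.4119 = 0.38.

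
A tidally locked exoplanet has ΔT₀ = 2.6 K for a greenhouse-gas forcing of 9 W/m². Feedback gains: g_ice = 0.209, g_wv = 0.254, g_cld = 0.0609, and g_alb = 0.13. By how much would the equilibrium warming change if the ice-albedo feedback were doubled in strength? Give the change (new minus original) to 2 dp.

Original: g = 0.6539, ΔT = 2.6/(1−0.6539) = 7.5123 K.
With doubled ice-albedo: g' = 0.8629, ΔT' = 2.6/(1−0.8629) = 18.9643 K.
Change = 18.9643 − 7.5123 = 11.45 K.

11.45 K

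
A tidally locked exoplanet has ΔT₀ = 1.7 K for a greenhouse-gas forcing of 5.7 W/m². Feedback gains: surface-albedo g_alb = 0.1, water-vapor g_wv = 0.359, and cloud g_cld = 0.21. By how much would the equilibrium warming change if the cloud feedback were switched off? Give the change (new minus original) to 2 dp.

Original: g = 0.669, ΔT = 1.7/(1−0.669) = 5.1360 K.
Without cloud: g' = 0.459, ΔT' = 1.7/(1−0.459) = 3.1423 K.
Change = 3.1423 − 5.1360 = -1.99 K.

-1.99 K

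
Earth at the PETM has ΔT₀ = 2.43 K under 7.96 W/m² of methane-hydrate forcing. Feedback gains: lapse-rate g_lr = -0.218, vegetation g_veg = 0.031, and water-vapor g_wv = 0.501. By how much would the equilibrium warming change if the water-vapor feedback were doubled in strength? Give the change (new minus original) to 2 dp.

Original: g = 0.314, ΔT = 2.43/(1−0.314) = 3.5423 K.
With doubled water-vapor: g' = 0.815, ΔT' = 2.43/(1−0.815) = 13.1351 K.
Change = 13.1351 − 3.5423 = 9.59 K.

9.59 K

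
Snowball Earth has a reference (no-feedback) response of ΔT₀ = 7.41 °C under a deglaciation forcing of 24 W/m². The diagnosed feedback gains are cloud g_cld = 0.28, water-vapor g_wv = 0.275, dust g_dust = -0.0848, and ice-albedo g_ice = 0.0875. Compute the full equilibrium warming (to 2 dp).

Total gain g = 0.28 + 0.275 − 0.0848 + 0.0875 = 0.5577.
Amplification A = 1/(1 − 0.5577) = 2.261.
ΔT = 7.41 × 2.261 = 16.75 °C.

16.75 °C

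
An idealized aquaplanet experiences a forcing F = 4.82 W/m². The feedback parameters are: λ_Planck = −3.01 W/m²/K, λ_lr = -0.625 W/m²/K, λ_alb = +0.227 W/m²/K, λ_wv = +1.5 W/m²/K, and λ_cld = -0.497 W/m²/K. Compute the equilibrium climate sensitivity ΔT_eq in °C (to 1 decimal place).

2.0 °C

Net feedback parameter λ = (−3.01) + (-0.625) + (+0.227) + (+1.5) + (-0.497) = -2.405 W/m²/K.
ΔT = −F/λ = −4.82/(-2.405) = 2.0 °C.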